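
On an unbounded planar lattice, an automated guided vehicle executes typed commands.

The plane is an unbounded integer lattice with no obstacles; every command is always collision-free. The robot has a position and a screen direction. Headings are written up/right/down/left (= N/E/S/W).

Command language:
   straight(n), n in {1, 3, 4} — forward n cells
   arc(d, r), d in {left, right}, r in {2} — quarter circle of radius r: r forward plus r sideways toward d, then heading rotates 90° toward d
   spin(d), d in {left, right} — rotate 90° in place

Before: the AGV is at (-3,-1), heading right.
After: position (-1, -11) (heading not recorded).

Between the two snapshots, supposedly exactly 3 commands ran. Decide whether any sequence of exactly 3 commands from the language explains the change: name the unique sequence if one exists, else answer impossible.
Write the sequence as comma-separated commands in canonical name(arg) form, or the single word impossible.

arc(right, 2), straight(4), straight(4)

key: order matters: swapping arc(right, 2) and straight(4) lands elsewhere
from: at (-3,-1), heading right
[1] after arc(right, 2): at (-1,-3), heading down
[2] after straight(4): at (-1,-7), heading down
[3] after straight(4): at (-1,-11), heading down
uniquely the one of 343 3-step routes that fits.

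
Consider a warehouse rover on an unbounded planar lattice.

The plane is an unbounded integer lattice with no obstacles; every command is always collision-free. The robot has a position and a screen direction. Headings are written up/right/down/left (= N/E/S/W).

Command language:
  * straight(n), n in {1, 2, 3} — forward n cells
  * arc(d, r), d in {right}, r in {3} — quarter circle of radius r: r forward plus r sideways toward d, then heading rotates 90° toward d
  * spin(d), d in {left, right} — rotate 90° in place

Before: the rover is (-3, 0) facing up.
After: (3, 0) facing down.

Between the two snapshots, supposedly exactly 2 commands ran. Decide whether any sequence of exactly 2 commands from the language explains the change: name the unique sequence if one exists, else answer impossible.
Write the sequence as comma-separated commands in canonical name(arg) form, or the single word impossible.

key: cell and facing (now S) both changed — the 2 commands mix motion and turning
from: (-3, 0) facing up
[1] after arc(right, 3): (0, 3) facing right
[2] after arc(right, 3): (3, 0) facing down
no rival 2-sequence matches.

arc(right, 3), arc(right, 3)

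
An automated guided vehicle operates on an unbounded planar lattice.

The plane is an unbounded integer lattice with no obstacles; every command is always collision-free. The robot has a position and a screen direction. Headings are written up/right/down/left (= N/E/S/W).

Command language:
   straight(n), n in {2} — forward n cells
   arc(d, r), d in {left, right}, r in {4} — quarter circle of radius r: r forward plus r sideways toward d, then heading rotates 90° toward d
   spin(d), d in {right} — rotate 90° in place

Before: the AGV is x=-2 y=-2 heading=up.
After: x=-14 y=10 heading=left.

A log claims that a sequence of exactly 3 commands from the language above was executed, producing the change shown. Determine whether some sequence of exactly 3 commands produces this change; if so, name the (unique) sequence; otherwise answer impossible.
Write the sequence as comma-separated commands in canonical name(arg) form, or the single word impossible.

key: position moved to (-14,10) AND the heading swung to W — translation plus rotation needed
begin: x=-2 y=-2 heading=up
step 1 (arc(left, 4)): x=-6 y=2 heading=left
step 2 (arc(right, 4)): x=-10 y=6 heading=up
step 3 (arc(left, 4)): x=-14 y=10 heading=left
no other 3-command option fits: unique.

arc(left, 4), arc(right, 4), arc(left, 4)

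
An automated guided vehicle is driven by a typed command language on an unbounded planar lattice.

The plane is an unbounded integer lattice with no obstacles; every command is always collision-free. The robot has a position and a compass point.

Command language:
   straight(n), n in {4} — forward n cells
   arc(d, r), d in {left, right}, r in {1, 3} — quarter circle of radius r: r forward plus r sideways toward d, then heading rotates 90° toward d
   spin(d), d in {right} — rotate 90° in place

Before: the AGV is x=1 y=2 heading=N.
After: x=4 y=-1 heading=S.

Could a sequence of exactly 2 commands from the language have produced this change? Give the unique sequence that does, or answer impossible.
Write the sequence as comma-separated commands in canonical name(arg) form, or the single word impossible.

key: order matters: swapping spin(right) and arc(right, 3) lands elsewhere
from: x=1 y=2 heading=N
t=1 spin(right) ⇒ x=1 y=2 heading=E
t=2 arc(right, 3) ⇒ x=4 y=-1 heading=S
no rival 2-sequence matches.

spin(right), arc(right, 3)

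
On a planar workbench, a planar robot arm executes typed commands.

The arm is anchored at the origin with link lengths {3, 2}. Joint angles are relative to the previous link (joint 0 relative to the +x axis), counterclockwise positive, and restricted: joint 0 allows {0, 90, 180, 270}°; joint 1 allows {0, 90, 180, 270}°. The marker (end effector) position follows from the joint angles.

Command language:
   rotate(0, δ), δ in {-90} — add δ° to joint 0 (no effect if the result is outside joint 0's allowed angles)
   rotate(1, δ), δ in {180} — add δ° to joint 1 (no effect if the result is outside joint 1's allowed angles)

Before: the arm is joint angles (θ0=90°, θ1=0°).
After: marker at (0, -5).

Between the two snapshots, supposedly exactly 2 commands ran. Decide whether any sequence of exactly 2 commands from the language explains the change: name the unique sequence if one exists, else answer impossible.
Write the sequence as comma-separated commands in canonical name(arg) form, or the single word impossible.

from: joint angles (θ0=90°, θ1=0°)
[1] after rotate(0, -90): joint angles (θ0=0°, θ1=0°)
[2] after rotate(0, -90): joint angles (θ0=270°, θ1=0°)
all 4 alternatives checked — unique.

rotate(0, -90), rotate(0, -90)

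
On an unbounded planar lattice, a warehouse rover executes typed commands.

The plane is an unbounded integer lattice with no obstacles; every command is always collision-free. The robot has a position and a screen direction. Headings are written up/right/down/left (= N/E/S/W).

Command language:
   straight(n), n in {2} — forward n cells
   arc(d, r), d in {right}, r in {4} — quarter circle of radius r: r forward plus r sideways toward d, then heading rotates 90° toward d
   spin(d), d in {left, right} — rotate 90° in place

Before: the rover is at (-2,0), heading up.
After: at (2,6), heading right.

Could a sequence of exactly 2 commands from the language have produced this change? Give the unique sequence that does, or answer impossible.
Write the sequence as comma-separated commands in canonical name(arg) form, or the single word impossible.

key: running arc(right, 4) before straight(2) would end elsewhere — order is forced
t0: at (-2,0), heading up
step 1 (straight(2)): at (-2,2), heading up
step 2 (arc(right, 4)): at (2,6), heading right
no other 2-command option fits: unique.

straight(2), arc(right, 4)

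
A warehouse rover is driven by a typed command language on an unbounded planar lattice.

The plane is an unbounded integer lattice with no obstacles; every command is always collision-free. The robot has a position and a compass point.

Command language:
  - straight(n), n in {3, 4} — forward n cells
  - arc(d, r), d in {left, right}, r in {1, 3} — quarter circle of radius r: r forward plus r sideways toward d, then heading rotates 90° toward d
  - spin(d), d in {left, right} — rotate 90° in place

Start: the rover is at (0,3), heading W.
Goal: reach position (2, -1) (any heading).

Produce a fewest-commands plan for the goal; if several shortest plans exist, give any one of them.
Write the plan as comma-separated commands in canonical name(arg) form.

initial: at (0,3), heading W
1. arc(left, 1) → at (-1,2), heading S
2. arc(left, 3) → at (2,-1), heading E
no 1-step plan works, so 2 is optimal.

arc(left, 1), arc(left, 3)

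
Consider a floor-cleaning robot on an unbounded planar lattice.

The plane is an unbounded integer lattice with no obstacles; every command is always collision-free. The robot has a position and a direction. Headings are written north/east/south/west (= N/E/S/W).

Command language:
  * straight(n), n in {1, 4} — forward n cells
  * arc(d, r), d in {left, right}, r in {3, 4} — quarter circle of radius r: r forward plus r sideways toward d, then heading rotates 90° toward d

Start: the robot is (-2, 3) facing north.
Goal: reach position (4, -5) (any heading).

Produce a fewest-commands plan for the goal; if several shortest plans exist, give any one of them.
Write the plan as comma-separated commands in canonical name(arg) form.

arc(right, 3), arc(right, 3), straight(4), straight(4)

initial: (-2, 3) facing north
[1] after arc(right, 3): (1, 6) facing east
[2] after arc(right, 3): (4, 3) facing south
[3] after straight(4): (4, -1) facing south
[4] after straight(4): (4, -5) facing south
nothing shorter than 4 reaches the goal.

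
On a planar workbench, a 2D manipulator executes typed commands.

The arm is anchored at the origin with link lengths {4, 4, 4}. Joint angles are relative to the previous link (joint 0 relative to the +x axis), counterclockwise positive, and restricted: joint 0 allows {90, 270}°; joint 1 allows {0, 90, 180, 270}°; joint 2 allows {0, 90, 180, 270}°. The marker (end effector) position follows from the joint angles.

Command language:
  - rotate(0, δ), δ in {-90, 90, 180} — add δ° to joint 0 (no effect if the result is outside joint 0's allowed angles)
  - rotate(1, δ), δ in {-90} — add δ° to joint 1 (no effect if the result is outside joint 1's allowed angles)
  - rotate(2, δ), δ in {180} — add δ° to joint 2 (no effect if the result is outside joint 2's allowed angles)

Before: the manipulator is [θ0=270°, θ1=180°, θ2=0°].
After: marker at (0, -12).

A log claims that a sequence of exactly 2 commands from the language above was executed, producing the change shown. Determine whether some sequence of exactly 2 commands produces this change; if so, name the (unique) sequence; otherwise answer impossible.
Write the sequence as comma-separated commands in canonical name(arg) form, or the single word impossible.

initial: [θ0=270°, θ1=180°, θ2=0°]
1. rotate(1, -90) → [θ0=270°, θ1=90°, θ2=0°]
2. rotate(1, -90) → [θ0=270°, θ1=0°, θ2=0°]
no other 2-command option fits: unique.

rotate(1, -90), rotate(1, -90)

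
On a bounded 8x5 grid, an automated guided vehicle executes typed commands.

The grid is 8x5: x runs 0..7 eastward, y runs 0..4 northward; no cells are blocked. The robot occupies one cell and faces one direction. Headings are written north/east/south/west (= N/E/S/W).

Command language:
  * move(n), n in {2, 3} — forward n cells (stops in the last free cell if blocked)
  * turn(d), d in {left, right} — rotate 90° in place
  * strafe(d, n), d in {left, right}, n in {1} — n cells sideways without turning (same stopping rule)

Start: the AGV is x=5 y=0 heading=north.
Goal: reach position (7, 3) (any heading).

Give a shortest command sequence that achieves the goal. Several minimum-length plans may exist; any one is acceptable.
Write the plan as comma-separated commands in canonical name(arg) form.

initial: x=5 y=0 heading=north
1. strafe(right, 1) → x=6 y=0 heading=north
2. strafe(right, 1) → x=7 y=0 heading=north
3. move(3) → x=7 y=3 heading=north
nothing shorter than 3 reaches the goal.

strafe(right, 1), strafe(right, 1), move(3)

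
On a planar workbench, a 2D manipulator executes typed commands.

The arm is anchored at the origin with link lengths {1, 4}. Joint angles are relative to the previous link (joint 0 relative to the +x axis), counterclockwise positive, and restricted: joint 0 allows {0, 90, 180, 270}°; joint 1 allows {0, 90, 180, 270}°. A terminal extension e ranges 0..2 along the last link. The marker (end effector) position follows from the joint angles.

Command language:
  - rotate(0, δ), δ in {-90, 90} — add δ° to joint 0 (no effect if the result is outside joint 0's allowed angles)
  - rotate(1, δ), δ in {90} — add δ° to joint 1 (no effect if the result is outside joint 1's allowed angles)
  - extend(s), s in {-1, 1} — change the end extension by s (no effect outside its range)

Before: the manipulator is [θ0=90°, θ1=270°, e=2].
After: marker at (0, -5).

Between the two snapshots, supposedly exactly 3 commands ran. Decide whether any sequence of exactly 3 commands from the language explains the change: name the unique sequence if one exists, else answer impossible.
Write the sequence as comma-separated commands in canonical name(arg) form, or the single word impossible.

t0: [θ0=90°, θ1=270°, e=2]
step 1 (rotate(1, 90)): [θ0=90°, θ1=0°, e=2]
step 2 (rotate(1, 90)): [θ0=90°, θ1=90°, e=2]
step 3 (rotate(1, 90)): [θ0=90°, θ1=180°, e=2]
no rival 3-sequence matches.

rotate(1, 90), rotate(1, 90), rotate(1, 90)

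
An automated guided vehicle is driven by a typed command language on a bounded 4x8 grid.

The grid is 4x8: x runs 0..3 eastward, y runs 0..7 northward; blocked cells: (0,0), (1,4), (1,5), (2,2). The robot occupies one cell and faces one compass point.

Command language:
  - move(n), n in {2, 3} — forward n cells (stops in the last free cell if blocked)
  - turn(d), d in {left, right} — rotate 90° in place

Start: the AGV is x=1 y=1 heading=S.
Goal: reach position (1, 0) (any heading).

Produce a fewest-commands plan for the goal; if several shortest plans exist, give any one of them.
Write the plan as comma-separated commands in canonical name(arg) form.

from: x=1 y=1 heading=S
1. move(3) → x=1 y=0 heading=S
no 0-step plan works, so 1 is optimal.

move(3)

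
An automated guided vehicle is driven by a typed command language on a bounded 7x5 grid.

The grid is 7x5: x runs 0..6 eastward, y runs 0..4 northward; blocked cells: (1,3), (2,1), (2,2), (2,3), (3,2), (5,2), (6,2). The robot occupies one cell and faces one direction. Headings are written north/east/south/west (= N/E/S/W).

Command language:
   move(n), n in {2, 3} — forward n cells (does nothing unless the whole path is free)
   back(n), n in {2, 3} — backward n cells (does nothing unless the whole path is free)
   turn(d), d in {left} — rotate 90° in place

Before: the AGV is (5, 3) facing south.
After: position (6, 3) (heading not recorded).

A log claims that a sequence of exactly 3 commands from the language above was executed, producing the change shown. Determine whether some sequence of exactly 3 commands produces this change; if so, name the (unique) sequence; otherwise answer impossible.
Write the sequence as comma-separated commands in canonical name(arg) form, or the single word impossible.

key: order matters: swapping turn(left) and move(3) lands elsewhere
begin: (5, 3) facing south
1. turn(left) → (5, 3) facing east
2. back(2) → (3, 3) facing east
3. move(3) → (6, 3) facing east
no other 3-command option fits: unique.

turn(left), back(2), move(3)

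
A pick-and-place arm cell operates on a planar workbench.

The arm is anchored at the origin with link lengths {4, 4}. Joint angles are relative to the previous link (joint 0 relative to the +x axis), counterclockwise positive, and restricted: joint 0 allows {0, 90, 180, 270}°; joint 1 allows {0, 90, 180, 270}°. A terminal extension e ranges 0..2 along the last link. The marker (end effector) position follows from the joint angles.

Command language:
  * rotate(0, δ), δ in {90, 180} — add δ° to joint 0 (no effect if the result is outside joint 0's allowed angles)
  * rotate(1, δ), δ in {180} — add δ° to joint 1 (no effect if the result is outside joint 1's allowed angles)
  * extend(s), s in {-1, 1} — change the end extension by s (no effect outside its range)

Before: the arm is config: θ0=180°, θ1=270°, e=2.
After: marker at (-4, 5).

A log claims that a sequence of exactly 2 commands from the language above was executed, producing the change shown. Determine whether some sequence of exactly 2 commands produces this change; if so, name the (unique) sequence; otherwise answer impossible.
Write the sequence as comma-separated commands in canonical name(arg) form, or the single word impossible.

extend(1), extend(-1)

key: running extend(-1) before extend(1) would end elsewhere — order is forced
initial: config: θ0=180°, θ1=270°, e=2
t=1 extend(1) ⇒ config: θ0=180°, θ1=270°, e=2
t=2 extend(-1) ⇒ config: θ0=180°, θ1=270°, e=1
uniquely the one of 25 2-step routes that fits.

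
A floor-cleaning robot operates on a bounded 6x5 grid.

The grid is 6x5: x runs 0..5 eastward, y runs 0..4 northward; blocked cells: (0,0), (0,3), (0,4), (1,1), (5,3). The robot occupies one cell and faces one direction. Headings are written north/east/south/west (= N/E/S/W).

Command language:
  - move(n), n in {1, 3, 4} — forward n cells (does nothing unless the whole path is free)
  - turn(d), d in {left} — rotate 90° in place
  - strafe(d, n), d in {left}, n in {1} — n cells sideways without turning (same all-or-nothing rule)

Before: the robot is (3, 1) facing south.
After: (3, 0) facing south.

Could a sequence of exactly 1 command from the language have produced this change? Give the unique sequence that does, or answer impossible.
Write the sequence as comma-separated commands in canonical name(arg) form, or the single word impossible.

move(1)

key: heading stays S — the single command does not turn
initial: (3, 1) facing south
1. move(1) → (3, 0) facing south
uniquely the one of 5 1-step routes that fits.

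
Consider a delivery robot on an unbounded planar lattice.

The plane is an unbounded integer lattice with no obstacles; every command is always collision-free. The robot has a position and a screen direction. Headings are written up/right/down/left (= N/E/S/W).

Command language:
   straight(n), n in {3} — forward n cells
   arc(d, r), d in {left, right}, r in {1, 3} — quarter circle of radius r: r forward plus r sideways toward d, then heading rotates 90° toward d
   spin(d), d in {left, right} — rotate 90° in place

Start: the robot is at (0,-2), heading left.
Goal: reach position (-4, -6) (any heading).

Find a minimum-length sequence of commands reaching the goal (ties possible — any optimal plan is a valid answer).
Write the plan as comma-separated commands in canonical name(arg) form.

arc(left, 3), arc(right, 1)

from: at (0,-2), heading left
t=1 arc(left, 3) ⇒ at (-3,-5), heading down
t=2 arc(right, 1) ⇒ at (-4,-6), heading left
minimal: 2 command(s), checked below 2.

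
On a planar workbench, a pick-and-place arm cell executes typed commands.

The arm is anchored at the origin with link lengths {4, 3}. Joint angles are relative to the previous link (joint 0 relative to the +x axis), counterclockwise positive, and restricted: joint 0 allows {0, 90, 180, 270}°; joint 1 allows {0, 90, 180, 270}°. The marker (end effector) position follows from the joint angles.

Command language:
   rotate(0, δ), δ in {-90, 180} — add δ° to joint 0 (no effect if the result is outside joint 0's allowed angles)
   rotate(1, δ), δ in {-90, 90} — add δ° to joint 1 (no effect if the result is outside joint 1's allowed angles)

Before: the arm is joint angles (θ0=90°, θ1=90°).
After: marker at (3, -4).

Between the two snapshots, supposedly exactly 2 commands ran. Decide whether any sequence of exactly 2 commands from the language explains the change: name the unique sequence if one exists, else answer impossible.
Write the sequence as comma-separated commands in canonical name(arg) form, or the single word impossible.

begin: joint angles (θ0=90°, θ1=90°)
step 1 (rotate(0, -90)): joint angles (θ0=0°, θ1=90°)
step 2 (rotate(0, -90)): joint angles (θ0=270°, θ1=90°)
no rival 2-sequence matches.

rotate(0, -90), rotate(0, -90)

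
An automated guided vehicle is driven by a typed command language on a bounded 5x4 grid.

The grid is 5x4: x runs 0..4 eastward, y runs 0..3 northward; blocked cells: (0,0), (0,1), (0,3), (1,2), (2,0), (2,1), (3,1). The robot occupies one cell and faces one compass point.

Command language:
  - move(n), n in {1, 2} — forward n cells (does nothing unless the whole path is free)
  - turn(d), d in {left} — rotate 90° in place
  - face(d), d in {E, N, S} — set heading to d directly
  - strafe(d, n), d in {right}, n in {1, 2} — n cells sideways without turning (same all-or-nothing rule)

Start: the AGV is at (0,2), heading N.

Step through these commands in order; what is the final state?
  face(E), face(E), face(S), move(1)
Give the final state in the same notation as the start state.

at (0,2), heading S

begin: at (0,2), heading N
[1] after face(E): at (0,2), heading E
[2] after face(E): at (0,2), heading E
[3] after face(S): at (0,2), heading S
[4] after move(1): at (0,2), heading S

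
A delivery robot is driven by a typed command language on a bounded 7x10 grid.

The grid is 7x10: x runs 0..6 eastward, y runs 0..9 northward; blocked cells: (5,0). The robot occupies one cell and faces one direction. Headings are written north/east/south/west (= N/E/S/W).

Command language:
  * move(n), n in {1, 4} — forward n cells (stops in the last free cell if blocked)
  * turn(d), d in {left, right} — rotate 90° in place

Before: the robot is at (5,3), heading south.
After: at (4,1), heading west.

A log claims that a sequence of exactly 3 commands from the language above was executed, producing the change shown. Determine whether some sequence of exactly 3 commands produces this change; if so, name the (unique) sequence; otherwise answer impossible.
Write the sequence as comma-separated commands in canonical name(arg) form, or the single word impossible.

key: running move(1) before move(4) would end elsewhere — order is forced
t0: at (5,3), heading south
[1] after move(4): at (5,1), heading south
[2] after turn(right): at (5,1), heading west
[3] after move(1): at (4,1), heading west
no other 3-command option fits: unique.

move(4), turn(right), move(1)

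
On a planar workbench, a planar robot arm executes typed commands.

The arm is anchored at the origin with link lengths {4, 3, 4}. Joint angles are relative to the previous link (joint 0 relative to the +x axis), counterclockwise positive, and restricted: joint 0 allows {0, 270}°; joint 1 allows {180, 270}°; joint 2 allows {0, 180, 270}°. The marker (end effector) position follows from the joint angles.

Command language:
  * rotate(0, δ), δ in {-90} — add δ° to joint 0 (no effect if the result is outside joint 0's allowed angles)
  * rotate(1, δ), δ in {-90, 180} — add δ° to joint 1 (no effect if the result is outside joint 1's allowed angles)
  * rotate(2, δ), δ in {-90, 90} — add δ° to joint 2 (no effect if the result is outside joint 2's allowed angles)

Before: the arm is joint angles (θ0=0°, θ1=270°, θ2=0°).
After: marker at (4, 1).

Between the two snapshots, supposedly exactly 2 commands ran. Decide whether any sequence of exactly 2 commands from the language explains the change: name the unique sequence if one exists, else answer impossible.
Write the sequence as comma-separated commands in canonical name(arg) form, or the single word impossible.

begin: joint angles (θ0=0°, θ1=270°, θ2=0°)
step 1 (rotate(2, -90)): joint angles (θ0=0°, θ1=270°, θ2=270°)
step 2 (rotate(2, -90)): joint angles (θ0=0°, θ1=270°, θ2=180°)
no other 2-command option fits: unique.

rotate(2, -90), rotate(2, -90)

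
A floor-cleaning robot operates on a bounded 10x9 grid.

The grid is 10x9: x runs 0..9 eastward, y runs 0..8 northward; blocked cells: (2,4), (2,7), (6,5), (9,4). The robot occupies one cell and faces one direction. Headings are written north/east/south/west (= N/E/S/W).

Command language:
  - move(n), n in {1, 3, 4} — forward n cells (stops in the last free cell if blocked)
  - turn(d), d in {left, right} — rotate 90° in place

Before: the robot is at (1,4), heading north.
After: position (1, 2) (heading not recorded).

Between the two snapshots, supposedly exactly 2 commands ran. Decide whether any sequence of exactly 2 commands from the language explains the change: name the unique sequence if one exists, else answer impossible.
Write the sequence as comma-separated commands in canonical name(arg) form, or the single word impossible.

impossible

all 25 sequences checked — none match.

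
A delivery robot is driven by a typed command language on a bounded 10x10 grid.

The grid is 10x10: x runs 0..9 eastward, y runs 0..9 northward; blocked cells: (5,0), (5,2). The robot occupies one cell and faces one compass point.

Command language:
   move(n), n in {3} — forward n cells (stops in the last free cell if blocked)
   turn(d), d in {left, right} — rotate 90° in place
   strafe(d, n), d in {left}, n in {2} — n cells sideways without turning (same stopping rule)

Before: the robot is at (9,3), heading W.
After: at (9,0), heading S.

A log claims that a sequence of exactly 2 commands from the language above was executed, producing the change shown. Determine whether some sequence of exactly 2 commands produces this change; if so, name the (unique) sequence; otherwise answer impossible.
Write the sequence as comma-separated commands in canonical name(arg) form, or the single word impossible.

turn(left), move(3)

key: cell and facing (now S) both changed — the 2 commands mix motion and turning
from: at (9,3), heading W
step 1 (turn(left)): at (9,3), heading S
step 2 (move(3)): at (9,0), heading S
no other 2-command option fits: unique.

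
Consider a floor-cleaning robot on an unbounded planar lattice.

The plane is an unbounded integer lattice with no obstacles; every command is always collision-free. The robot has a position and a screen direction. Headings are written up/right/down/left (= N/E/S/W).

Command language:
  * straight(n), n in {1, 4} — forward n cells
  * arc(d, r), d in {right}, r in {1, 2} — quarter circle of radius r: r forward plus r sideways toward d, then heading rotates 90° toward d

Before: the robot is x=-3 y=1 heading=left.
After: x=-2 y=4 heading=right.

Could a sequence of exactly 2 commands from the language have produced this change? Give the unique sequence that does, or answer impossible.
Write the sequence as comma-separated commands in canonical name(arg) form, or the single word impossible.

arc(right, 1), arc(right, 2)

key: cell and facing (now E) both changed — the 2 commands mix motion and turning
begin: x=-3 y=1 heading=left
1. arc(right, 1) → x=-4 y=2 heading=up
2. arc(right, 2) → x=-2 y=4 heading=right
all 16 alternatives checked — unique.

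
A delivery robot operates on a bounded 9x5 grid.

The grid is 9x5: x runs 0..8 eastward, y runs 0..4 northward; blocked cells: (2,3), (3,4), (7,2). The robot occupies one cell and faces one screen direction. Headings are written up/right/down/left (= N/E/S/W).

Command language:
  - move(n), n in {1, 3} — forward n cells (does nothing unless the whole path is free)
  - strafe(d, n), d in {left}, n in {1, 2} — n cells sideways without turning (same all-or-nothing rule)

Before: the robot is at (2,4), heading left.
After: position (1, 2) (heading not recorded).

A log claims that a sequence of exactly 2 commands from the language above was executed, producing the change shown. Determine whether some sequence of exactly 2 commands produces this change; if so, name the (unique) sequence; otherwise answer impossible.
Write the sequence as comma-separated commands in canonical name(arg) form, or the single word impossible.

key: running strafe(left, 2) before move(1) would end elsewhere — order is forced
from: at (2,4), heading left
step 1 (move(1)): at (1,4), heading left
step 2 (strafe(left, 2)): at (1,2), heading left
uniquely the one of 16 2-step routes that fits.

move(1), strafe(left, 2)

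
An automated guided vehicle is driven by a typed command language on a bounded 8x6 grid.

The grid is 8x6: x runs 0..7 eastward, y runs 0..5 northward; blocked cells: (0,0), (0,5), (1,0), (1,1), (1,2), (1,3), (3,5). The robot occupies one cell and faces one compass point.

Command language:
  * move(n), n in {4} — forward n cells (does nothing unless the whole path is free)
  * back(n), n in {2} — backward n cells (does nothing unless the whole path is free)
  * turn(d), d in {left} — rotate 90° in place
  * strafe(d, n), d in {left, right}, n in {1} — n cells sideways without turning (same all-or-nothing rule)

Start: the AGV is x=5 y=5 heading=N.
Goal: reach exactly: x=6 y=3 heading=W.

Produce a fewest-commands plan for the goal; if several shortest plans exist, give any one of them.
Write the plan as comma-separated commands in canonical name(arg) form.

t0: x=5 y=5 heading=N
1. strafe(right, 1) → x=6 y=5 heading=N
2. back(2) → x=6 y=3 heading=N
3. turn(left) → x=6 y=3 heading=W
nothing shorter than 3 reaches the goal.

strafe(right, 1), back(2), turn(left)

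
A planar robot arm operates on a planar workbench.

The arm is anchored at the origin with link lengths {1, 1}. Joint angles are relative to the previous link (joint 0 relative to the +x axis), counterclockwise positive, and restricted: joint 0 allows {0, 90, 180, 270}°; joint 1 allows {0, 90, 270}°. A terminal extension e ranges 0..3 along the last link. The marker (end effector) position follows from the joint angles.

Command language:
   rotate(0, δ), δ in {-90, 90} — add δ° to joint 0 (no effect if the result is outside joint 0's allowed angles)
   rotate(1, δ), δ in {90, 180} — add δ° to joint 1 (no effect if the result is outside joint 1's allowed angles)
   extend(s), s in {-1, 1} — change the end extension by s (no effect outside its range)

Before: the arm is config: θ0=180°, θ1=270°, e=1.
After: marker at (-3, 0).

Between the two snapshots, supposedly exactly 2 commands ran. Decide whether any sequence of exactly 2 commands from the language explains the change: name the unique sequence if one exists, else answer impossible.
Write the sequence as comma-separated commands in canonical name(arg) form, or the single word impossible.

key: order matters: swapping rotate(1, 90) and rotate(1, 180) lands elsewhere
initial: config: θ0=180°, θ1=270°, e=1
t=1 rotate(1, 90) ⇒ config: θ0=180°, θ1=0°, e=1
t=2 rotate(1, 180) ⇒ config: θ0=180°, θ1=0°, e=1
all 36 alternatives checked — unique.

rotate(1, 90), rotate(1, 180)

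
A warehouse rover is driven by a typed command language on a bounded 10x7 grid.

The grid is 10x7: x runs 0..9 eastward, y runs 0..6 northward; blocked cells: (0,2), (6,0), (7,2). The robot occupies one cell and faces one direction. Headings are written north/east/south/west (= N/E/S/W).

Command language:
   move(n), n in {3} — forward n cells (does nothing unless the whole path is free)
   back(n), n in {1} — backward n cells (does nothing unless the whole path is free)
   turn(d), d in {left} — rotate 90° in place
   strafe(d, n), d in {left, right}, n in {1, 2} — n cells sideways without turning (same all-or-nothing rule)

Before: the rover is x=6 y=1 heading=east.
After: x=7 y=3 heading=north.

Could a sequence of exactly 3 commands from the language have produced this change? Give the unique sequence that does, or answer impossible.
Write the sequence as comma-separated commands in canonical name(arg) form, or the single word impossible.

strafe(left, 2), turn(left), strafe(right, 1)

key: running strafe(right, 1) before strafe(left, 2) would end elsewhere — order is forced
start: x=6 y=1 heading=east
[1] after strafe(left, 2): x=6 y=3 heading=east
[2] after turn(left): x=6 y=3 heading=north
[3] after strafe(right, 1): x=7 y=3 heading=north
all 343 alternatives checked — unique.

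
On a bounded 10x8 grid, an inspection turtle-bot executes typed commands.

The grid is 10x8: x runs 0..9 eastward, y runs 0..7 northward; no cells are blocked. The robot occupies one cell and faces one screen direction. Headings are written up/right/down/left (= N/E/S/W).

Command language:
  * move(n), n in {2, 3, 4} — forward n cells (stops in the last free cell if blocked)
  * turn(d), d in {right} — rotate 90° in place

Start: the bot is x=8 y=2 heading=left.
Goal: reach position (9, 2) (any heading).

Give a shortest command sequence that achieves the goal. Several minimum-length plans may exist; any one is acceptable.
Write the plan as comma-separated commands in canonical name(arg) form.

turn(right), turn(right), move(4)

t0: x=8 y=2 heading=left
step 1 (turn(right)): x=8 y=2 heading=up
step 2 (turn(right)): x=8 y=2 heading=right
step 3 (move(4)): x=9 y=2 heading=right
shorter routes all fall short; 3 is best.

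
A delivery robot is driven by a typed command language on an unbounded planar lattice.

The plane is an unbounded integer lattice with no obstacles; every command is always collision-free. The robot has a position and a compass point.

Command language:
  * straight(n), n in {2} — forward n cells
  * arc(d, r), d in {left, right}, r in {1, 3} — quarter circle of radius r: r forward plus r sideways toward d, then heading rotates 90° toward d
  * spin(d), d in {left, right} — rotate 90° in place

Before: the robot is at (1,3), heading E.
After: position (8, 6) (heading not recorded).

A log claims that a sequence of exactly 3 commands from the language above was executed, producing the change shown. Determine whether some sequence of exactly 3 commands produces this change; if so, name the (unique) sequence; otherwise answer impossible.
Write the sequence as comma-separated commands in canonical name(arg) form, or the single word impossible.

key: running arc(left, 3) before straight(2) would end elsewhere — order is forced
start: at (1,3), heading E
1. straight(2) → at (3,3), heading E
2. straight(2) → at (5,3), heading E
3. arc(left, 3) → at (8,6), heading N
no rival 3-sequence matches.

straight(2), straight(2), arc(left, 3)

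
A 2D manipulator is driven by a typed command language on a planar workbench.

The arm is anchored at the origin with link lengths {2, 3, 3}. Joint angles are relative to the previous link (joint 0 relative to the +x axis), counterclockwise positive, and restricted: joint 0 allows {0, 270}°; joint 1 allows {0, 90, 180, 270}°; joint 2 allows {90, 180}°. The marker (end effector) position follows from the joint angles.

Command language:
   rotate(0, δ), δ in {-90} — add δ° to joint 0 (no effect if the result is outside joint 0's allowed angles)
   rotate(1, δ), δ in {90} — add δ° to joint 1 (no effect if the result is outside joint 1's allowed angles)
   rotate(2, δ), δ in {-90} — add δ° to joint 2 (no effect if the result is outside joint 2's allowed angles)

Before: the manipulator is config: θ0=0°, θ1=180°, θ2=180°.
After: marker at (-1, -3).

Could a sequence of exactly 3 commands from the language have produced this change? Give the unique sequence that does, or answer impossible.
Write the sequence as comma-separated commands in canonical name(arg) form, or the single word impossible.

from: config: θ0=0°, θ1=180°, θ2=180°
[1] after rotate(2, -90): config: θ0=0°, θ1=180°, θ2=90°
[2] after rotate(2, -90): config: θ0=0°, θ1=180°, θ2=90°
[3] after rotate(2, -90): config: θ0=0°, θ1=180°, θ2=90°
uniquely the one of 27 3-step routes that fits.

rotate(2, -90), rotate(2, -90), rotate(2, -90)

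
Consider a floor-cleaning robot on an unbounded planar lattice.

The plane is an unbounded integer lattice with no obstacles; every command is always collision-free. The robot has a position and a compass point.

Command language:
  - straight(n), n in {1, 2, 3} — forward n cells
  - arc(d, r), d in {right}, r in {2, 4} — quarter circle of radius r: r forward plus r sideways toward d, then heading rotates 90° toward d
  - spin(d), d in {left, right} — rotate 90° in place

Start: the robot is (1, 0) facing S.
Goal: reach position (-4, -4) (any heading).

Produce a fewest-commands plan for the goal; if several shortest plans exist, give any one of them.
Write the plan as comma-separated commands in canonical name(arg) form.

from: (1, 0) facing S
t=1 arc(right, 4) ⇒ (-3, -4) facing W
t=2 straight(1) ⇒ (-4, -4) facing W
no 1-step plan works, so 2 is optimal.

arc(right, 4), straight(1)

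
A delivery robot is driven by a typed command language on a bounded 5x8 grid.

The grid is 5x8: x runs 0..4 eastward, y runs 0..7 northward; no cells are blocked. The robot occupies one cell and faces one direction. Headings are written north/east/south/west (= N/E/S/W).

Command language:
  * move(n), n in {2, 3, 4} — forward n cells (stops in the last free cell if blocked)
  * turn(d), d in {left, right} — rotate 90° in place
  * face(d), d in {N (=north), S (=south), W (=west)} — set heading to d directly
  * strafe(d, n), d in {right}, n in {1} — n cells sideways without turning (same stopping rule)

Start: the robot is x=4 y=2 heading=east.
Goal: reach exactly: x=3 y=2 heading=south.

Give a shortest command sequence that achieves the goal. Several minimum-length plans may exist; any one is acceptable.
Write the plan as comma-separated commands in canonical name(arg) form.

begin: x=4 y=2 heading=east
1. face(S) → x=4 y=2 heading=south
2. strafe(right, 1) → x=3 y=2 heading=south
minimal: 2 command(s), checked below 2.

face(S), strafe(right, 1)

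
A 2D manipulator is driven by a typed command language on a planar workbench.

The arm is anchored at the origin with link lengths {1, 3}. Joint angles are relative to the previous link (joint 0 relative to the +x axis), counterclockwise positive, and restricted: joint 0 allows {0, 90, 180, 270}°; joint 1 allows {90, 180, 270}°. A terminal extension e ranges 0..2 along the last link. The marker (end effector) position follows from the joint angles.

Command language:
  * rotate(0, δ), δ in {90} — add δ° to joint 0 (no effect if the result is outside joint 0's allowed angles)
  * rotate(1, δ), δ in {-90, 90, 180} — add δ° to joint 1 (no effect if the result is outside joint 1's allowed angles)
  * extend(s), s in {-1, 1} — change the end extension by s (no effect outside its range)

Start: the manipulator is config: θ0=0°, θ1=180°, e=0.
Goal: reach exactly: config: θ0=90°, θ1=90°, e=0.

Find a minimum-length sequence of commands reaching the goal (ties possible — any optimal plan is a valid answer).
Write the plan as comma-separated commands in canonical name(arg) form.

rotate(0, 90), rotate(1, -90)

start: config: θ0=0°, θ1=180°, e=0
[1] after rotate(0, 90): config: θ0=90°, θ1=180°, e=0
[2] after rotate(1, -90): config: θ0=90°, θ1=90°, e=0
minimal: 2 command(s), checked below 2.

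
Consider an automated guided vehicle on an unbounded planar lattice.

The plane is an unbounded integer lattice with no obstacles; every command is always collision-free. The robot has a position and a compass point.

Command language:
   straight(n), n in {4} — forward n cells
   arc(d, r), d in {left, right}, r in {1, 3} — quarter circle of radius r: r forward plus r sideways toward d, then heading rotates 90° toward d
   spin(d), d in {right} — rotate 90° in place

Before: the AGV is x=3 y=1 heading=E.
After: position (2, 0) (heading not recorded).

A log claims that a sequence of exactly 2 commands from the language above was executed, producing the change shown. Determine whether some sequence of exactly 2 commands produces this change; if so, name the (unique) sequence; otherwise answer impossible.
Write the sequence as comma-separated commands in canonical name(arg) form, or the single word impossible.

key: order matters: swapping spin(right) and arc(right, 1) lands elsewhere
from: x=3 y=1 heading=E
t=1 spin(right) ⇒ x=3 y=1 heading=S
t=2 arc(right, 1) ⇒ x=2 y=0 heading=W
no rival 2-sequence matches.

spin(right), arc(right, 1)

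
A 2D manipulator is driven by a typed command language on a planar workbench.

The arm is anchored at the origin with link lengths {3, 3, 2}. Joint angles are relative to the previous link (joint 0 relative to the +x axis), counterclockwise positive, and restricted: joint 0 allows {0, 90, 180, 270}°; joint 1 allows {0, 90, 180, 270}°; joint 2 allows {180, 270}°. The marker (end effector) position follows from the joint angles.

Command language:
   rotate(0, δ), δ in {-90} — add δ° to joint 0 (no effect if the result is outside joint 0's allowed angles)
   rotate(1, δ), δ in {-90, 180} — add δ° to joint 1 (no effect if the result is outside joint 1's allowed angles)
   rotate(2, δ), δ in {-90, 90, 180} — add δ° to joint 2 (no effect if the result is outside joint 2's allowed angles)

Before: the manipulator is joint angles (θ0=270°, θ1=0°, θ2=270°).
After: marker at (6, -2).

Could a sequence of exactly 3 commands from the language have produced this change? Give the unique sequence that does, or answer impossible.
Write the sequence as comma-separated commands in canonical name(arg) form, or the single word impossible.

rotate(0, -90), rotate(0, -90), rotate(0, -90)

begin: joint angles (θ0=270°, θ1=0°, θ2=270°)
t=1 rotate(0, -90) ⇒ joint angles (θ0=180°, θ1=0°, θ2=270°)
t=2 rotate(0, -90) ⇒ joint angles (θ0=90°, θ1=0°, θ2=270°)
t=3 rotate(0, -90) ⇒ joint angles (θ0=0°, θ1=0°, θ2=270°)
no other 3-command option fits: unique.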